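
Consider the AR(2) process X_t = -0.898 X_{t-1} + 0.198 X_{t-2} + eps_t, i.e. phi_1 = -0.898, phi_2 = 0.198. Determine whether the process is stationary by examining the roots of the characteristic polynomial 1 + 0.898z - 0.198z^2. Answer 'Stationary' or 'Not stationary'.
\text{Not stationary}

The AR(p) characteristic polynomial is P(z) = 1 + 0.898z - 0.198z^2.
Stationarity requires all roots to lie outside the unit circle, i.e. |z| > 1 for every root.
Set 1 + (0.898) z + (-0.198) z^2 = 0, i.e. a z^2 + b z + c = 0 with a = -0.198, b = 0.898, c = 1.
Discriminant D = b^2 - 4ac = (0.898)^2 - 4*(-0.198)*1 = 0.806404 - (-0.792) = 1.598404.
D >= 0, so the roots are real: z = (-b +/- sqrt(D)) / (2a) = (-0.898 +/- 1.26428) / (-0.396).
  z_1 = (-0.898 + 1.26428) / (-0.396) = -0.9249,   |z_1| = 0.9249.
  z_2 = (-0.898 - 1.26428) / (-0.396) = 5.4603,   |z_2| = 5.4603.
Moduli of all roots: 0.9249, 5.4603.
All moduli strictly greater than 1? No.
Verdict: Not stationary.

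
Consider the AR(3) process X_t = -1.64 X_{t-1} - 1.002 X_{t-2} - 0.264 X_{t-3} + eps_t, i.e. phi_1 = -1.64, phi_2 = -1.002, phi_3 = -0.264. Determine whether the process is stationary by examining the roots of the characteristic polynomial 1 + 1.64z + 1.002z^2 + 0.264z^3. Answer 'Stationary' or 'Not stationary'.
\text{Stationary}

The AR(p) characteristic polynomial is P(z) = 1 + 1.64z + 1.002z^2 + 0.264z^3.
Stationarity requires all roots to lie outside the unit circle, i.e. |z| > 1 for every root.
Degree 3: look for a simple real root z0 first, then factor out (1 - z/z0) and solve the remaining quadratic.
Testing z0 = -1.25: P(-1.25) = 1 + (1.64)(-1.25) + (1.002)(-1.25)^2 + (0.264)(-1.25)^3
  = 1 + (-2.05) + (1.565625) + (-0.515625) = 0.  So z_0 = -1.25 is a root, |z_0| = 1.25.
Divide out the factor (1 + 0.8 z) = (1 - z/z0) (since 1/z0 = -0.8):
  P(z) = (1 + 0.8 z)(1 + (0.84) z + (0.33) z^2)
  [check: z-coef 0.84 - (-0.8) = 1.64; z^2-coef 0.33 - (-0.8)(0.84) = 1.002; z^3-coef -(-0.8)(0.33) = 0.264.]
Remaining roots from the quadratic factor 1 + (0.84) z + (0.33) z^2:
  Set 1 + (0.84) z + (0.33) z^2 = 0, i.e. a z^2 + b z + c = 0 with a = 0.33, b = 0.84, c = 1.
  Discriminant D = b^2 - 4ac = (0.84)^2 - 4*(0.33)*1 = 0.7056 - (1.32) = -0.6144.
  D < 0, so the roots are the complex-conjugate pair z = (-b +/- i sqrt(-D)) / (2a) = -1.2727 +/- 1.1876i.
  For a conjugate pair |z|^2 = z * conj(z) = (product of roots) = c/a = 1/(0.33) = 3.030303, so |z| = sqrt(3.030303) = 1.7408 for both roots.
Moduli of all roots: 1.2500, 1.7408, 1.7408.
All moduli strictly greater than 1? Yes.
Verdict: Stationary.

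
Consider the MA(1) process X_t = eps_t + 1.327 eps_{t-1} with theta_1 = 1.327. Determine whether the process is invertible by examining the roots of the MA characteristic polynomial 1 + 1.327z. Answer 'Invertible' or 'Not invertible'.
\text{Not invertible}

The MA(q) characteristic polynomial is P(z) = 1 + 1.327z.
Invertibility requires all roots to lie outside the unit circle, i.e. |z| > 1 for every root.
This is linear in z: 1 + (1.327) z = 0  =>  z = -1/(1.327) = -0.75358,  |z| = 0.75358.
Moduli of all roots: 0.7536.
All moduli strictly greater than 1? No.
Verdict: Not invertible.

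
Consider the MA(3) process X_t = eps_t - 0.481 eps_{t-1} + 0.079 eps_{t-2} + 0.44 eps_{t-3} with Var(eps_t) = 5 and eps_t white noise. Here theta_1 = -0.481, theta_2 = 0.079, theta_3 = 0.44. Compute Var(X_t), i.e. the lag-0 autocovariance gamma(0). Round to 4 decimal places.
\gamma(0) = 7.1560

For an MA(q) process X_t = eps_t + sum_i theta_i eps_{t-i} with
Var(eps_t) = sigma^2, the variance is
  gamma(0) = sigma^2 * (1 + sum_i theta_i^2).
  sum_i theta_i^2 = (-0.481)^2 + (0.079)^2 + (0.44)^2 = 0.231361 + 0.006241 + 0.1936 = 0.431202.
  gamma(0) = 5 * (1 + 0.431202) = 5 * 1.431202 = 7.15601, which rounds to 7.1560.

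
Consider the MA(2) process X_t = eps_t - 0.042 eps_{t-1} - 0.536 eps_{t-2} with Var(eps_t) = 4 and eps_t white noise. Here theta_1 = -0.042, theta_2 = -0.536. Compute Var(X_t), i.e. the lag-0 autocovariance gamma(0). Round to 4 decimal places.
\gamma(0) = 5.1562

For an MA(q) process X_t = eps_t + sum_i theta_i eps_{t-i} with
Var(eps_t) = sigma^2, the variance is
  gamma(0) = sigma^2 * (1 + sum_i theta_i^2).
  sum_i theta_i^2 = (-0.042)^2 + (-0.536)^2 = 0.001764 + 0.287296 = 0.28906.
  gamma(0) = 4 * (1 + 0.28906) = 4 * 1.28906 = 5.15624, which rounds to 5.1562.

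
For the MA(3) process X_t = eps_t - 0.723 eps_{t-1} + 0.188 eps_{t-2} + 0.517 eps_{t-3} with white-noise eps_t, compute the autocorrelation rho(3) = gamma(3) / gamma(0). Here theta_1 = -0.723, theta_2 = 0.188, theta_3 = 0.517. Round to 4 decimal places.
\rho(3) = 0.2832

For an MA(q) process with theta_0 = 1, the autocovariance is
  gamma(k) = sigma^2 * sum_{i=0..q-k} theta_i * theta_{i+k},
and rho(k) = gamma(k) / gamma(0). Sigma^2 cancels.
  numerator   = (1)*(0.517) = 0.517.
  denominator = (1)^2 + (-0.723)^2 + (0.188)^2 + (0.517)^2 = 1.825362.
  rho(3) = 0.517 / 1.825362 = 0.2832.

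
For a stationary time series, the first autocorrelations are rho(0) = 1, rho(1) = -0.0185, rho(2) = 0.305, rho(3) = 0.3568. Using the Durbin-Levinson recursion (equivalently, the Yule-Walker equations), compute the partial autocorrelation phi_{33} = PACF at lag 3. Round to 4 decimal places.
\phi_{33} = 0.4040

The PACF at lag k is phi_{kk}, the last component of the solution
to the Yule-Walker system G_k phi = r_k where
  (G_k)_{ij} = rho(|i - j|), (r_k)_i = rho(i), i,j = 1..k.
Equivalently, Durbin-Levinson gives phi_{kk} iteratively:
  phi_{11} = rho(1)
  phi_{kk} = [rho(k) - sum_{j=1..k-1} phi_{k-1,j} rho(k-j)]
            / [1 - sum_{j=1..k-1} phi_{k-1,j} rho(j)],
  phi_{k,j} = phi_{k-1,j} - phi_{kk} phi_{k-1,k-j},  j = 1..k-1.
Step k = 1:
  phi_11 = rho(1) = -0.0185.
Step k = 2:
  phi_22 = [rho(2) - phi_11 rho(1)] / [1 - phi_11 rho(1)] = [0.305 - (-0.0185)(-0.0185)] / [1 - (-0.0185)(-0.0185)]
         = 0.30465775 / 0.99965775 = 0.304762.
  Update: phi_21 = phi_11 - phi_22 phi_11 = -0.0185 - (0.304762)(-0.0185) = -0.012862.
Step k = 3:
  phi_33 = [rho(3) - phi_21 rho(2) - phi_22 rho(1)] / [1 - phi_21 rho(1) - phi_22 rho(2)]
    numerator   = 0.3568 - (-0.012862)(0.305) - (0.304762)(-0.0185) = 0.36636098
    denominator = 1 - (-0.012862)(-0.0185) - (0.304762)(0.305) = 0.90680963
  phi_33 = 0.36636098 / 0.90680963 = 0.404.
Therefore phi_{33} = 0.4040.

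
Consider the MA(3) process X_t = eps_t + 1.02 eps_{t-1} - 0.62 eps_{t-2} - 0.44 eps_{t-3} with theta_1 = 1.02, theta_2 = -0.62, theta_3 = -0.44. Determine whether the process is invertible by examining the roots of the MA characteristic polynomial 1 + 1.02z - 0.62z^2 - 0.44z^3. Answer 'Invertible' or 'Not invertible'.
\text{Not invertible}

The MA(q) characteristic polynomial is P(z) = 1 + 1.02z - 0.62z^2 - 0.44z^3.
Invertibility requires all roots to lie outside the unit circle, i.e. |z| > 1 for every root.
Degree 3: look for a simple real root z0 first, then factor out (1 - z/z0) and solve the remaining quadratic.
Testing z0 = -2: P(-2) = 1 + (1.02)(-2) + (-0.62)(-2)^2 + (-0.44)(-2)^3
  = 1 + (-2.04) + (-2.48) + (3.52) = 0.  So z_0 = -2 is a root, |z_0| = 2.
Divide out the factor (1 + 0.5 z) = (1 - z/z0) (since 1/z0 = -0.5):
  P(z) = (1 + 0.5 z)(1 + (0.52) z + (-0.88) z^2)
  [check: z-coef 0.52 - (-0.5) = 1.02; z^2-coef -0.88 - (-0.5)(0.52) = -0.62; z^3-coef -(-0.5)(-0.88) = -0.44.]
Remaining roots from the quadratic factor 1 + (0.52) z + (-0.88) z^2:
  Set 1 + (0.52) z + (-0.88) z^2 = 0, i.e. a z^2 + b z + c = 0 with a = -0.88, b = 0.52, c = 1.
  Discriminant D = b^2 - 4ac = (0.52)^2 - 4*(-0.88)*1 = 0.2704 - (-3.52) = 3.7904.
  D >= 0, so the roots are real: z = (-b +/- sqrt(D)) / (2a) = (-0.52 +/- 1.946895) / (-1.76).
    z_1 = (-0.52 + 1.946895) / (-1.76) = -0.8107,   |z_1| = 0.8107.
    z_2 = (-0.52 - 1.946895) / (-1.76) = 1.4016,   |z_2| = 1.4016.
Moduli of all roots: 2.0000, 0.8107, 1.4016.
All moduli strictly greater than 1? No.
Verdict: Not invertible.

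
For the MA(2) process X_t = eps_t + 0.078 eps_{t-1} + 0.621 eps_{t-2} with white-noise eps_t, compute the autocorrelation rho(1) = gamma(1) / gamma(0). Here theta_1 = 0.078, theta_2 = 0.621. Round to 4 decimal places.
\rho(1) = 0.0908

For an MA(q) process with theta_0 = 1, the autocovariance is
  gamma(k) = sigma^2 * sum_{i=0..q-k} theta_i * theta_{i+k},
and rho(k) = gamma(k) / gamma(0). Sigma^2 cancels.
  numerator   = (1)*(0.078) + (0.078)*(0.621) = 0.126438.
  denominator = (1)^2 + (0.078)^2 + (0.621)^2 = 1.391725.
  rho(1) = 0.126438 / 1.391725 = 0.0908.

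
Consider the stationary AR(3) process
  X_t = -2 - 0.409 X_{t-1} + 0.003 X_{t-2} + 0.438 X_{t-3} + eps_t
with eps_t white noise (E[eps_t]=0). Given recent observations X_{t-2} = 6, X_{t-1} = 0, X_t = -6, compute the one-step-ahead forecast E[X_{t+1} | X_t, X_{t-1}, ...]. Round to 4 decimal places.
E[X_{t+1} \mid \mathcal F_t] = 3.0820

For an AR(p) model X_t = c + sum_i phi_i X_{t-i} + eps_t, the
one-step-ahead conditional mean is
  E[X_{t+1} | X_t, ...] = c + sum_i phi_i X_{t+1-i}.
Substitute known values:
  E[X_{t+1} | ...] = -2 + (-0.409) * (-6) + (0.003) * (0) + (0.438) * (6)
                   = 3.0820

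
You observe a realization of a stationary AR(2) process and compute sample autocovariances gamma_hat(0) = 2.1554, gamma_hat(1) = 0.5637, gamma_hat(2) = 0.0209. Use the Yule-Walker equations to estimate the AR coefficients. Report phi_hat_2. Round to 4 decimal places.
\hat\phi_{2} = -0.0630

The Yule-Walker equations for an AR(p) process read, in matrix form,
  Gamma_p phi = r_p,   with   (Gamma_p)_{ij} = gamma(|i - j|),
                       (r_p)_i = gamma(i),   i,j = 1..p.
Substitute the sample gammas (Toeplitz matrix and right-hand side of size 2):
  Gamma_p = [[2.1554, 0.5637], [0.5637, 2.1554]]
  r_p     = [0.5637, 0.0209]
Written out:
  2.1554 phi_1 + 0.5637 phi_2 = 0.5637
  0.5637 phi_1 + 2.1554 phi_2 = 0.0209
Solve by Cramer's rule:
  det = gamma(0)^2 - gamma(1)^2 = (2.1554)^2 - (0.5637)^2 = 4.64574916 - 0.31775769 = 4.32799147
  phi_hat_1 = [gamma(1) gamma(0) - gamma(1) gamma(2)] / det = [(0.5637)(2.1554) - (0.5637)(0.0209)] / 4.32799147 = 1.20321765 / 4.32799147 = 0.278
  phi_hat_2 = [gamma(0) gamma(2) - gamma(1)^2] / det = [(2.1554)(0.0209) - (0.5637)^2] / 4.32799147 = -0.27270983 / 4.32799147 = -0.063
So phi_hat = [0.2780, -0.0630].
Therefore phi_hat_2 = -0.0630.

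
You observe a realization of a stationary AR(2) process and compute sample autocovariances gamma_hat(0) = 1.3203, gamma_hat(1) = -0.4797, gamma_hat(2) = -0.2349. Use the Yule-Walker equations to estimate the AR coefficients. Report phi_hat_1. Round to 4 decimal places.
\hat\phi_{1} = -0.4931

The Yule-Walker equations for an AR(p) process read, in matrix form,
  Gamma_p phi = r_p,   with   (Gamma_p)_{ij} = gamma(|i - j|),
                       (r_p)_i = gamma(i),   i,j = 1..p.
Substitute the sample gammas (Toeplitz matrix and right-hand side of size 2):
  Gamma_p = [[1.3203, -0.4797], [-0.4797, 1.3203]]
  r_p     = [-0.4797, -0.2349]
Written out:
  1.3203 phi_1 - 0.4797 phi_2 = -0.4797
  -0.4797 phi_1 + 1.3203 phi_2 = -0.2349
Solve by Cramer's rule:
  det = gamma(0)^2 - gamma(1)^2 = (1.3203)^2 - (-0.4797)^2 = 1.74319209 - 0.23011209 = 1.51308
  phi_hat_1 = [gamma(1) gamma(0) - gamma(1) gamma(2)] / det = [(-0.4797)(1.3203) - (-0.4797)(-0.2349)] / 1.51308 = -0.74602944 / 1.51308 = -0.4931
  phi_hat_2 = [gamma(0) gamma(2) - gamma(1)^2] / det = [(1.3203)(-0.2349) - (-0.4797)^2] / 1.51308 = -0.54025056 / 1.51308 = -0.3571
So phi_hat = [-0.4931, -0.3571].
Therefore phi_hat_1 = -0.4931.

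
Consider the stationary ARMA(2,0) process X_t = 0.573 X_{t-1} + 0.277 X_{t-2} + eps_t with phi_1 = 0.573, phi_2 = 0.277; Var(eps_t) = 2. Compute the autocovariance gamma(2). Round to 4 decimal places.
\gamma(2) = 4.2586

Multiply the model equation by X_{t-k} and take expectations. With theta_0 = psi_0 = 1 and psi_j the MA(infinity) weights, this gives
  gamma(k) - sum_i phi_i gamma(k-i) = c_k,
  c_k = sigma^2 * sum_{j=k..q} theta_j psi_{j-k}   (c_k = 0 for k > q),
using gamma(-m) = gamma(m).
Pure AR (q = 0): c_0 = sigma^2 = 2, c_k = 0 for k >= 1.
Equations for k = 0, 1, 2 (AR order 2, c_2 = 0):
  (E0) gamma(0) = phi_1 gamma(1) + phi_2 gamma(2) + c_0
  (E1) gamma(1) = phi_1 gamma(0) + phi_2 gamma(1) + c_1
  (E2) gamma(2) = phi_1 gamma(1) + phi_2 gamma(0)
From (E1): gamma(1) = A gamma(0) + B with
  A = phi_1 / (1 - phi_2) = 0.573 / 0.723 = 0.792531,   B = c_1 / (1 - phi_2) = 0 / 0.723 = 0.
Insert (E2) into (E0): gamma(0) (1 - phi_2^2) = phi_1 (1 + phi_2) gamma(1) + c_0.
  phi_1 (1 + phi_2) = (0.573)(1.277) = 0.731721,   1 - phi_2^2 = 0.923271.
Replace gamma(1) by A gamma(0) + B and collect gamma(0):
  gamma(0) [0.923271 - (0.731721)(0.792531)] = c_0 = 2
  gamma(0) * 0.343359 = 2
  gamma(0) = 2 / 0.343359 = 5.824802.
  gamma(1) = A gamma(0) = (0.792531)(5.824802) = 4.616337.
  gamma(2) = phi_1 gamma(1) + phi_2 gamma(0) = (0.573)(4.616337) + (0.277)(5.824802) = 4.258631.
Therefore gamma(2) = 4.2586 (to 4 decimal places).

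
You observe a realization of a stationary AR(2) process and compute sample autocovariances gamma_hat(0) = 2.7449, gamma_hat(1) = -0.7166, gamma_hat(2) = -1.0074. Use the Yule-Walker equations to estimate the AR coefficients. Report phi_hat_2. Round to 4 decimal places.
\hat\phi_{2} = -0.4670

The Yule-Walker equations for an AR(p) process read, in matrix form,
  Gamma_p phi = r_p,   with   (Gamma_p)_{ij} = gamma(|i - j|),
                       (r_p)_i = gamma(i),   i,j = 1..p.
Substitute the sample gammas (Toeplitz matrix and right-hand side of size 2):
  Gamma_p = [[2.7449, -0.7166], [-0.7166, 2.7449]]
  r_p     = [-0.7166, -1.0074]
Written out:
  2.7449 phi_1 - 0.7166 phi_2 = -0.7166
  -0.7166 phi_1 + 2.7449 phi_2 = -1.0074
Solve by Cramer's rule:
  det = gamma(0)^2 - gamma(1)^2 = (2.7449)^2 - (-0.7166)^2 = 7.53447601 - 0.51351556 = 7.02096045
  phi_hat_1 = [gamma(1) gamma(0) - gamma(1) gamma(2)] / det = [(-0.7166)(2.7449) - (-0.7166)(-1.0074)] / 7.02096045 = -2.68889818 / 7.02096045 = -0.383
  phi_hat_2 = [gamma(0) gamma(2) - gamma(1)^2] / det = [(2.7449)(-1.0074) - (-0.7166)^2] / 7.02096045 = -3.27872782 / 7.02096045 = -0.467
So phi_hat = [-0.3830, -0.4670].
Therefore phi_hat_2 = -0.4670.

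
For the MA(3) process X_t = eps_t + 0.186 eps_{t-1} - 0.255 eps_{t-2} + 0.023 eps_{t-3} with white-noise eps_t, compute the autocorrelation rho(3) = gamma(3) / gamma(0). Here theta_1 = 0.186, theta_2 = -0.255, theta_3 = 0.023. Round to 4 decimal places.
\rho(3) = 0.0209

For an MA(q) process with theta_0 = 1, the autocovariance is
  gamma(k) = sigma^2 * sum_{i=0..q-k} theta_i * theta_{i+k},
and rho(k) = gamma(k) / gamma(0). Sigma^2 cancels.
  numerator   = (1)*(0.023) = 0.023.
  denominator = (1)^2 + (0.186)^2 + (-0.255)^2 + (0.023)^2 = 1.10015.
  rho(3) = 0.023 / 1.10015 = 0.0209.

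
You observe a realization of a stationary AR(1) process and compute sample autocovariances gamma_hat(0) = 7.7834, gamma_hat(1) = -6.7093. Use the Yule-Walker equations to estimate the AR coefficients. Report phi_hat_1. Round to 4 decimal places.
\hat\phi_{1} = -0.8620

The Yule-Walker equations for an AR(p) process read, in matrix form,
  Gamma_p phi = r_p,   with   (Gamma_p)_{ij} = gamma(|i - j|),
                       (r_p)_i = gamma(i),   i,j = 1..p.
Substitute the sample gammas (Toeplitz matrix and right-hand side of size 1):
  Gamma_p = [[7.7834]]
  r_p     = [-6.7093]
With p = 1 this is the single equation gamma(0) phi_1 = gamma(1):
  phi_hat_1 = gamma(1) / gamma(0) = -6.7093 / 7.7834 = -0.8620.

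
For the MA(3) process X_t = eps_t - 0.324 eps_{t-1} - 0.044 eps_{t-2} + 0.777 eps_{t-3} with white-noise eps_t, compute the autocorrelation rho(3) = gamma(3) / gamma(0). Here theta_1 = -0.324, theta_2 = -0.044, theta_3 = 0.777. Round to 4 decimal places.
\rho(3) = 0.4542

For an MA(q) process with theta_0 = 1, the autocovariance is
  gamma(k) = sigma^2 * sum_{i=0..q-k} theta_i * theta_{i+k},
and rho(k) = gamma(k) / gamma(0). Sigma^2 cancels.
  numerator   = (1)*(0.777) = 0.777.
  denominator = (1)^2 + (-0.324)^2 + (-0.044)^2 + (0.777)^2 = 1.710641.
  rho(3) = 0.777 / 1.710641 = 0.4542.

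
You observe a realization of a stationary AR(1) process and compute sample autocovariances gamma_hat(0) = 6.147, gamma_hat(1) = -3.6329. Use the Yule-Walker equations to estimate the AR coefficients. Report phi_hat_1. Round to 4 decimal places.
\hat\phi_{1} = -0.5910

The Yule-Walker equations for an AR(p) process read, in matrix form,
  Gamma_p phi = r_p,   with   (Gamma_p)_{ij} = gamma(|i - j|),
                       (r_p)_i = gamma(i),   i,j = 1..p.
Substitute the sample gammas (Toeplitz matrix and right-hand side of size 1):
  Gamma_p = [[6.147]]
  r_p     = [-3.6329]
With p = 1 this is the single equation gamma(0) phi_1 = gamma(1):
  phi_hat_1 = gamma(1) / gamma(0) = -3.6329 / 6.147 = -0.5910.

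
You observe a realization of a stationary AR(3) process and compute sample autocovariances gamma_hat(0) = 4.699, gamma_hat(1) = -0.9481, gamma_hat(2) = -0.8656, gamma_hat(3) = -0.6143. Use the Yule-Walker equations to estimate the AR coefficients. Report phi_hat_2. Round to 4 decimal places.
\hat\phi_{2} = -0.2960

The Yule-Walker equations for an AR(p) process read, in matrix form,
  Gamma_p phi = r_p,   with   (Gamma_p)_{ij} = gamma(|i - j|),
                       (r_p)_i = gamma(i),   i,j = 1..p.
Substitute the sample gammas (Toeplitz matrix and right-hand side of size 3):
  Gamma_p = [[4.699, -0.9481, -0.8656], [-0.9481, 4.699, -0.9481], [-0.8656, -0.9481, 4.699]]
  r_p     = [-0.9481, -0.8656, -0.6143]
Written out (R1..R3):
  (R1) 4.699 phi_1 - 0.9481 phi_2 - 0.8656 phi_3 = -0.9481
  (R2) -0.9481 phi_1 + 4.699 phi_2 - 0.9481 phi_3 = -0.8656
  (R3) -0.8656 phi_1 - 0.9481 phi_2 + 4.699 phi_3 = -0.6143
Gaussian elimination:
  R2 <- R2 - (-0.9481/4.699) R1 = R2 - (-0.201766) R1:  4.507705 phi_2 - 1.122749 phi_3 = -1.056895
  R3 <- R3 - (-0.8656/4.699) R1 = R3 - (-0.184209) R1:  -1.122749 phi_2 + 4.539548 phi_3 = -0.788949
  R3 <- R3 - (-1.122749/4.507705) R2 = R3 - (-0.249073) R2:  4.259902 phi_3 = -1.052193
Back-substitution:
  phi_hat_3 = -1.052193 / 4.259902 = -0.246999
  phi_hat_2 = (-1.056895 - (-1.122749)(-0.246999)) / 4.507705 = -0.295985
  phi_hat_1 = (-0.9481 - (-0.9481)(-0.295985) - (-0.8656)(-0.246999)) / 4.699 = -0.306986
So phi_hat = [-0.3070, -0.2960, -0.2470].
Therefore phi_hat_2 = -0.2960.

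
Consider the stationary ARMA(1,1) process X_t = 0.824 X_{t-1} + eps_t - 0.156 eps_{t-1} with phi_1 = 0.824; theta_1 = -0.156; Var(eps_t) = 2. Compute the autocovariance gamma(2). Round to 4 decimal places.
\gamma(2) = 2.9884

Multiply the model equation by X_{t-k} and take expectations. With theta_0 = psi_0 = 1 and psi_j the MA(infinity) weights, this gives
  gamma(k) - sum_i phi_i gamma(k-i) = c_k,
  c_k = sigma^2 * sum_{j=k..q} theta_j psi_{j-k}   (c_k = 0 for k > q),
using gamma(-m) = gamma(m).
psi-weights needed (psi_j = theta_j + sum_i phi_i psi_{j-i}):
  psi_1 = theta_1 + phi_1 = -0.156 + (0.824) = 0.668
Right-hand sides:
  c_0 = sigma^2 (1 + theta_1 psi_1) = 2 * (1 + (-0.156)(0.668)) = 2 * 0.895792 = 1.791584
  c_1 = sigma^2 theta_1 = 2 * (-0.156) = -0.312
  c_2 = 0
Equations for k = 0 and k = 1 (AR order 1):
  gamma(0) = phi_1 gamma(1) + c_0
  gamma(1) = phi_1 gamma(0) + c_1
Substituting the second into the first: gamma(0) (1 - phi_1^2) = c_0 + phi_1 c_1, so
  gamma(0) = (c_0 + phi_1 c_1) / (1 - phi_1^2) = (1.791584 + (0.824)(-0.312)) / (1 - (0.824)^2) = 1.534496 / 0.321024 = 4.780004.
  gamma(1) = phi_1 gamma(0) + c_1 = (0.824)(4.780004) + (-0.312) = 3.626723.
For k = 2 (> q): gamma(2) = phi_1 gamma(1) = (0.824)(3.626723) = 2.98842.
Therefore gamma(2) = 2.9884 (to 4 decimal places).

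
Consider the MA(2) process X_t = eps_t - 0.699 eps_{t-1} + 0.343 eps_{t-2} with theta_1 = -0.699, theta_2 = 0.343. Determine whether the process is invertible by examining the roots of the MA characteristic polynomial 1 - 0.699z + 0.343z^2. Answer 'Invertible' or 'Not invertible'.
\text{Invertible}

The MA(q) characteristic polynomial is P(z) = 1 - 0.699z + 0.343z^2.
Invertibility requires all roots to lie outside the unit circle, i.e. |z| > 1 for every root.
Set 1 + (-0.699) z + (0.343) z^2 = 0, i.e. a z^2 + b z + c = 0 with a = 0.343, b = -0.699, c = 1.
Discriminant D = b^2 - 4ac = (-0.699)^2 - 4*(0.343)*1 = 0.488601 - (1.372) = -0.883399.
D < 0, so the roots are the complex-conjugate pair z = (-b +/- i sqrt(-D)) / (2a) = 1.019 +/- 1.3701i.
For a conjugate pair |z|^2 = z * conj(z) = (product of roots) = c/a = 1/(0.343) = 2.915452, so |z| = sqrt(2.915452) = 1.7075 for both roots.
Moduli of all roots: 1.7075, 1.7075.
All moduli strictly greater than 1? Yes.
Verdict: Invertible.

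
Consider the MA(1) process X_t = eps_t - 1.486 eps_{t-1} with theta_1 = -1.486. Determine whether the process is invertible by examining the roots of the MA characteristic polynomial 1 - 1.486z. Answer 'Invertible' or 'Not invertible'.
\text{Not invertible}

The MA(q) characteristic polynomial is P(z) = 1 - 1.486z.
Invertibility requires all roots to lie outside the unit circle, i.e. |z| > 1 for every root.
This is linear in z: 1 + (-1.486) z = 0  =>  z = -1/(-1.486) = 0.672948,  |z| = 0.672948.
Moduli of all roots: 0.6729.
All moduli strictly greater than 1? No.
Verdict: Not invertible.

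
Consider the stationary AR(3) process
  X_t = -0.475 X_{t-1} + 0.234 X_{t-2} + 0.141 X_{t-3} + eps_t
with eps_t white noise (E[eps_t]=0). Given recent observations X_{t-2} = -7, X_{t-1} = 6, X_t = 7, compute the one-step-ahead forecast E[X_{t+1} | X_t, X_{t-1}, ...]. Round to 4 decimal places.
E[X_{t+1} \mid \mathcal F_t] = -2.9080

For an AR(p) model X_t = c + sum_i phi_i X_{t-i} + eps_t, the
one-step-ahead conditional mean is
  E[X_{t+1} | X_t, ...] = c + sum_i phi_i X_{t+1-i}.
Substitute known values:
  E[X_{t+1} | ...] = (-0.475) * (7) + (0.234) * (6) + (0.141) * (-7)
                   = -2.9080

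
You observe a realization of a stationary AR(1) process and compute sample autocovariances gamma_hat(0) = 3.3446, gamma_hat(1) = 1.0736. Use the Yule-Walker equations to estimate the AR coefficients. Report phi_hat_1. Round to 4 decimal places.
\hat\phi_{1} = 0.3210

The Yule-Walker equations for an AR(p) process read, in matrix form,
  Gamma_p phi = r_p,   with   (Gamma_p)_{ij} = gamma(|i - j|),
                       (r_p)_i = gamma(i),   i,j = 1..p.
Substitute the sample gammas (Toeplitz matrix and right-hand side of size 1):
  Gamma_p = [[3.3446]]
  r_p     = [1.0736]
With p = 1 this is the single equation gamma(0) phi_1 = gamma(1):
  phi_hat_1 = gamma(1) / gamma(0) = 1.0736 / 3.3446 = 0.3210.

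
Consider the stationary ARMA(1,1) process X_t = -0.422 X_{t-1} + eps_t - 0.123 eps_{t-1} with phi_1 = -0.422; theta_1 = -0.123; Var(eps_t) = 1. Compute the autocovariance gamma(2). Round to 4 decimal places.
\gamma(2) = 0.2943

Multiply the model equation by X_{t-k} and take expectations. With theta_0 = psi_0 = 1 and psi_j the MA(infinity) weights, this gives
  gamma(k) - sum_i phi_i gamma(k-i) = c_k,
  c_k = sigma^2 * sum_{j=k..q} theta_j psi_{j-k}   (c_k = 0 for k > q),
using gamma(-m) = gamma(m).
psi-weights needed (psi_j = theta_j + sum_i phi_i psi_{j-i}):
  psi_1 = theta_1 + phi_1 = -0.123 + (-0.422) = -0.545
Right-hand sides:
  c_0 = sigma^2 (1 + theta_1 psi_1) = 1 * (1 + (-0.123)(-0.545)) = 1 * 1.067035 = 1.067035
  c_1 = sigma^2 theta_1 = 1 * (-0.123) = -0.123
  c_2 = 0
Equations for k = 0 and k = 1 (AR order 1):
  gamma(0) = phi_1 gamma(1) + c_0
  gamma(1) = phi_1 gamma(0) + c_1
Substituting the second into the first: gamma(0) (1 - phi_1^2) = c_0 + phi_1 c_1, so
  gamma(0) = (c_0 + phi_1 c_1) / (1 - phi_1^2) = (1.067035 + (-0.422)(-0.123)) / (1 - (-0.422)^2) = 1.118941 / 0.821916 = 1.361381.
  gamma(1) = phi_1 gamma(0) + c_1 = (-0.422)(1.361381) + (-0.123) = -0.697503.
For k = 2 (> q): gamma(2) = phi_1 gamma(1) = (-0.422)(-0.697503) = 0.294346.
Therefore gamma(2) = 0.2943 (to 4 decimal places).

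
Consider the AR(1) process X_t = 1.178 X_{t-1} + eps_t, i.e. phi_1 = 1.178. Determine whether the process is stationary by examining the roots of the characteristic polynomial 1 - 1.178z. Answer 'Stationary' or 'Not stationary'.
\text{Not stationary}

The AR(p) characteristic polynomial is P(z) = 1 - 1.178z.
Stationarity requires all roots to lie outside the unit circle, i.e. |z| > 1 for every root.
This is linear in z: 1 + (-1.178) z = 0  =>  z = -1/(-1.178) = 0.848896,  |z| = 0.848896.
Moduli of all roots: 0.8489.
All moduli strictly greater than 1? No.
Verdict: Not stationary.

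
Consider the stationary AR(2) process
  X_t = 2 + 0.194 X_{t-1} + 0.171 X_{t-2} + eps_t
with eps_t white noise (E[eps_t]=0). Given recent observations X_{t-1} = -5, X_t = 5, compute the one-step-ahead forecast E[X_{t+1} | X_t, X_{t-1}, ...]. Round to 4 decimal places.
E[X_{t+1} \mid \mathcal F_t] = 2.1150

For an AR(p) model X_t = c + sum_i phi_i X_{t-i} + eps_t, the
one-step-ahead conditional mean is
  E[X_{t+1} | X_t, ...] = c + sum_i phi_i X_{t+1-i}.
Substitute known values:
  E[X_{t+1} | ...] = 2 + (0.194) * (5) + (0.171) * (-5)
                   = 2.1150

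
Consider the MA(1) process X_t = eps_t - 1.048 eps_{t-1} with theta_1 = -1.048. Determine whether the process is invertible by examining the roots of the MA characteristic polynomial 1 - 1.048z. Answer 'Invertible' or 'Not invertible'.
\text{Not invertible}

The MA(q) characteristic polynomial is P(z) = 1 - 1.048z.
Invertibility requires all roots to lie outside the unit circle, i.e. |z| > 1 for every root.
This is linear in z: 1 + (-1.048) z = 0  =>  z = -1/(-1.048) = 0.954198,  |z| = 0.954198.
Moduli of all roots: 0.9542.
All moduli strictly greater than 1? No.
Verdict: Not invertible.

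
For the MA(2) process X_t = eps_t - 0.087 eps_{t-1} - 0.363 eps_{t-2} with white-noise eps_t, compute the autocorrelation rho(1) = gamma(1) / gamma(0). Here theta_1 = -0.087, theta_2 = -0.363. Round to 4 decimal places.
\rho(1) = -0.0486

For an MA(q) process with theta_0 = 1, the autocovariance is
  gamma(k) = sigma^2 * sum_{i=0..q-k} theta_i * theta_{i+k},
and rho(k) = gamma(k) / gamma(0). Sigma^2 cancels.
  numerator   = (1)*(-0.087) + (-0.087)*(-0.363) = -0.055419.
  denominator = (1)^2 + (-0.087)^2 + (-0.363)^2 = 1.139338.
  rho(1) = -0.055419 / 1.139338 = -0.0486.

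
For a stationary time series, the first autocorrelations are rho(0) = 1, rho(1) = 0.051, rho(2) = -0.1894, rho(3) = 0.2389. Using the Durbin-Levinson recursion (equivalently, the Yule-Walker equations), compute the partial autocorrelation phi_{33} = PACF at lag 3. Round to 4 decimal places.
\phi_{33} = 0.2710

The PACF at lag k is phi_{kk}, the last component of the solution
to the Yule-Walker system G_k phi = r_k where
  (G_k)_{ij} = rho(|i - j|), (r_k)_i = rho(i), i,j = 1..k.
Equivalently, Durbin-Levinson gives phi_{kk} iteratively:
  phi_{11} = rho(1)
  phi_{kk} = [rho(k) - sum_{j=1..k-1} phi_{k-1,j} rho(k-j)]
            / [1 - sum_{j=1..k-1} phi_{k-1,j} rho(j)],
  phi_{k,j} = phi_{k-1,j} - phi_{kk} phi_{k-1,k-j},  j = 1..k-1.
Step k = 1:
  phi_11 = rho(1) = 0.051.
Step k = 2:
  phi_22 = [rho(2) - phi_11 rho(1)] / [1 - phi_11 rho(1)] = [-0.1894 - (0.051)(0.051)] / [1 - (0.051)(0.051)]
         = -0.192001 / 0.997399 = -0.192502.
  Update: phi_21 = phi_11 - phi_22 phi_11 = 0.051 - (-0.192502)(0.051) = 0.060818.
Step k = 3:
  phi_33 = [rho(3) - phi_21 rho(2) - phi_22 rho(1)] / [1 - phi_21 rho(1) - phi_22 rho(2)]
    numerator   = 0.2389 - (0.060818)(-0.1894) - (-0.192502)(0.051) = 0.26023644
    denominator = 1 - (0.060818)(0.051) - (-0.192502)(-0.1894) = 0.96043848
  phi_33 = 0.26023644 / 0.96043848 = 0.271.
Therefore phi_{33} = 0.2710.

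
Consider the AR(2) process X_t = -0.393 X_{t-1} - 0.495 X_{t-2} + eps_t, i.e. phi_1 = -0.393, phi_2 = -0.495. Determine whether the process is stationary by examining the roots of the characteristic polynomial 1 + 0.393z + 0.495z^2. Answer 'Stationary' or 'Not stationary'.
\text{Stationary}

The AR(p) characteristic polynomial is P(z) = 1 + 0.393z + 0.495z^2.
Stationarity requires all roots to lie outside the unit circle, i.e. |z| > 1 for every root.
Set 1 + (0.393) z + (0.495) z^2 = 0, i.e. a z^2 + b z + c = 0 with a = 0.495, b = 0.393, c = 1.
Discriminant D = b^2 - 4ac = (0.393)^2 - 4*(0.495)*1 = 0.154449 - (1.98) = -1.825551.
D < 0, so the roots are the complex-conjugate pair z = (-b +/- i sqrt(-D)) / (2a) = -0.397 +/- 1.3648i.
For a conjugate pair |z|^2 = z * conj(z) = (product of roots) = c/a = 1/(0.495) = 2.020202, so |z| = sqrt(2.020202) = 1.4213 for both roots.
Moduli of all roots: 1.4213, 1.4213.
All moduli strictly greater than 1? Yes.
Verdict: Stationary.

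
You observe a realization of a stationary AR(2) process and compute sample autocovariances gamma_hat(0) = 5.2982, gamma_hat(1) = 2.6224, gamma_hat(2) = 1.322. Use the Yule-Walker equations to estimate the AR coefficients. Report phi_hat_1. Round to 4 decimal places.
\hat\phi_{1} = 0.4920

The Yule-Walker equations for an AR(p) process read, in matrix form,
  Gamma_p phi = r_p,   with   (Gamma_p)_{ij} = gamma(|i - j|),
                       (r_p)_i = gamma(i),   i,j = 1..p.
Substitute the sample gammas (Toeplitz matrix and right-hand side of size 2):
  Gamma_p = [[5.2982, 2.6224], [2.6224, 5.2982]]
  r_p     = [2.6224, 1.322]
Written out:
  5.2982 phi_1 + 2.6224 phi_2 = 2.6224
  2.6224 phi_1 + 5.2982 phi_2 = 1.322
Solve by Cramer's rule:
  det = gamma(0)^2 - gamma(1)^2 = (5.2982)^2 - (2.6224)^2 = 28.07092324 - 6.87698176 = 21.19394148
  phi_hat_1 = [gamma(1) gamma(0) - gamma(1) gamma(2)] / det = [(2.6224)(5.2982) - (2.6224)(1.322)] / 21.19394148 = 10.42718688 / 21.19394148 = 0.492
  phi_hat_2 = [gamma(0) gamma(2) - gamma(1)^2] / det = [(5.2982)(1.322) - (2.6224)^2] / 21.19394148 = 0.12723864 / 21.19394148 = 0.006
So phi_hat = [0.4920, 0.0060].
Therefore phi_hat_1 = 0.4920.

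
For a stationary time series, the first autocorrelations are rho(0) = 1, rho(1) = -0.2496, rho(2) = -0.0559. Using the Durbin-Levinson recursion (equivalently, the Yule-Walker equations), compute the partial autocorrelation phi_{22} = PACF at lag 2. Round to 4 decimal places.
\phi_{22} = -0.1261

The PACF at lag k is phi_{kk}, the last component of the solution
to the Yule-Walker system G_k phi = r_k where
  (G_k)_{ij} = rho(|i - j|), (r_k)_i = rho(i), i,j = 1..k.
Equivalently, Durbin-Levinson gives phi_{kk} iteratively:
  phi_{11} = rho(1)
  phi_{kk} = [rho(k) - sum_{j=1..k-1} phi_{k-1,j} rho(k-j)]
            / [1 - sum_{j=1..k-1} phi_{k-1,j} rho(j)],
  phi_{k,j} = phi_{k-1,j} - phi_{kk} phi_{k-1,k-j},  j = 1..k-1.
Step k = 1:
  phi_11 = rho(1) = -0.2496.
Step k = 2:
  phi_22 = [rho(2) - phi_11 rho(1)] / [1 - phi_11 rho(1)] = [-0.0559 - (-0.2496)(-0.2496)] / [1 - (-0.2496)(-0.2496)]
         = -0.11820016 / 0.93769984 = -0.1261.
Therefore phi_{22} = -0.1261.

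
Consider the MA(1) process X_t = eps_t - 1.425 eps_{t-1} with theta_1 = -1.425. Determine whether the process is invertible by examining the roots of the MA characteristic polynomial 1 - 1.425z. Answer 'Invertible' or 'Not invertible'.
\text{Not invertible}

The MA(q) characteristic polynomial is P(z) = 1 - 1.425z.
Invertibility requires all roots to lie outside the unit circle, i.e. |z| > 1 for every root.
This is linear in z: 1 + (-1.425) z = 0  =>  z = -1/(-1.425) = 0.701754,  |z| = 0.701754.
Moduli of all roots: 0.7018.
All moduli strictly greater than 1? No.
Verdict: Not invertible.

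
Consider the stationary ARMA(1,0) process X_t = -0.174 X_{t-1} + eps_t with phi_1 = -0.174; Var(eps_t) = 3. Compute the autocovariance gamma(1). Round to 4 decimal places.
\gamma(1) = -0.5383

Multiply the model equation by X_{t-k} and take expectations. With theta_0 = psi_0 = 1 and psi_j the MA(infinity) weights, this gives
  gamma(k) - sum_i phi_i gamma(k-i) = c_k,
  c_k = sigma^2 * sum_{j=k..q} theta_j psi_{j-k}   (c_k = 0 for k > q),
using gamma(-m) = gamma(m).
Pure AR (q = 0): c_0 = sigma^2 = 3, c_k = 0 for k >= 1.
Equations for k = 0 and k = 1 (AR order 1):
  gamma(0) = phi_1 gamma(1) + c_0
  gamma(1) = phi_1 gamma(0) + c_1
Substituting the second into the first: gamma(0) (1 - phi_1^2) = c_0 + phi_1 c_1, so
  gamma(0) = c_0 / (1 - phi_1^2) = 3 / (1 - (-0.174)^2) = 3 / 0.969724 = 3.093664.
  gamma(1) = phi_1 gamma(0) = (-0.174)(3.093664) = -0.538297.
Therefore gamma(1) = -0.5383 (to 4 decimal places).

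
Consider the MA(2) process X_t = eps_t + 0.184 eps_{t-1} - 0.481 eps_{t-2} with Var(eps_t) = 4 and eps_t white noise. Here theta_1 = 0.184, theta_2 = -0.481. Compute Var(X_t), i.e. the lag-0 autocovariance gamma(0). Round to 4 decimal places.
\gamma(0) = 5.0609

For an MA(q) process X_t = eps_t + sum_i theta_i eps_{t-i} with
Var(eps_t) = sigma^2, the variance is
  gamma(0) = sigma^2 * (1 + sum_i theta_i^2).
  sum_i theta_i^2 = (0.184)^2 + (-0.481)^2 = 0.033856 + 0.231361 = 0.265217.
  gamma(0) = 4 * (1 + 0.265217) = 4 * 1.265217 = 5.060868, which rounds to 5.0609.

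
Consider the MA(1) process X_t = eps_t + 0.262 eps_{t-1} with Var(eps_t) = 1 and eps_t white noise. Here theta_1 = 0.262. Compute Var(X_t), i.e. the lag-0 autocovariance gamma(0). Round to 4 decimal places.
\gamma(0) = 1.0686

For an MA(q) process X_t = eps_t + sum_i theta_i eps_{t-i} with
Var(eps_t) = sigma^2, the variance is
  gamma(0) = sigma^2 * (1 + sum_i theta_i^2).
  sum_i theta_i^2 = (0.262)^2 = 0.068644.
  gamma(0) = 1 * (1 + 0.068644) = 1 * 1.068644 = 1.068644, which rounds to 1.0686.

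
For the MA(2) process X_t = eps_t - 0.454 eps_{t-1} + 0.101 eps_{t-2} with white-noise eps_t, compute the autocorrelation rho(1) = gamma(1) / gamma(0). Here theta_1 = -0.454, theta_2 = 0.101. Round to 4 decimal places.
\rho(1) = -0.4110

For an MA(q) process with theta_0 = 1, the autocovariance is
  gamma(k) = sigma^2 * sum_{i=0..q-k} theta_i * theta_{i+k},
and rho(k) = gamma(k) / gamma(0). Sigma^2 cancels.
  numerator   = (1)*(-0.454) + (-0.454)*(0.101) = -0.499854.
  denominator = (1)^2 + (-0.454)^2 + (0.101)^2 = 1.216317.
  rho(1) = -0.499854 / 1.216317 = -0.4110.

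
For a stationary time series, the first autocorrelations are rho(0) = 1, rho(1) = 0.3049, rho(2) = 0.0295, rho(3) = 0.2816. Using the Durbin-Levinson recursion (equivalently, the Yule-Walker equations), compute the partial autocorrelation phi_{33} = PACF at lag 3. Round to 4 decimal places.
\phi_{33} = 0.3250

The PACF at lag k is phi_{kk}, the last component of the solution
to the Yule-Walker system G_k phi = r_k where
  (G_k)_{ij} = rho(|i - j|), (r_k)_i = rho(i), i,j = 1..k.
Equivalently, Durbin-Levinson gives phi_{kk} iteratively:
  phi_{11} = rho(1)
  phi_{kk} = [rho(k) - sum_{j=1..k-1} phi_{k-1,j} rho(k-j)]
            / [1 - sum_{j=1..k-1} phi_{k-1,j} rho(j)],
  phi_{k,j} = phi_{k-1,j} - phi_{kk} phi_{k-1,k-j},  j = 1..k-1.
Step k = 1:
  phi_11 = rho(1) = 0.3049.
Step k = 2:
  phi_22 = [rho(2) - phi_11 rho(1)] / [1 - phi_11 rho(1)] = [0.0295 - (0.3049)(0.3049)] / [1 - (0.3049)(0.3049)]
         = -0.06346401 / 0.90703599 = -0.069969.
  Update: phi_21 = phi_11 - phi_22 phi_11 = 0.3049 - (-0.069969)(0.3049) = 0.326233.
Step k = 3:
  phi_33 = [rho(3) - phi_21 rho(2) - phi_22 rho(1)] / [1 - phi_21 rho(1) - phi_22 rho(2)]
    numerator   = 0.2816 - (0.326233)(0.0295) - (-0.069969)(0.3049) = 0.29330953
    denominator = 1 - (0.326233)(0.3049) - (-0.069969)(0.0295) = 0.9025955
  phi_33 = 0.29330953 / 0.9025955 = 0.325.
Therefore phi_{33} = 0.3250.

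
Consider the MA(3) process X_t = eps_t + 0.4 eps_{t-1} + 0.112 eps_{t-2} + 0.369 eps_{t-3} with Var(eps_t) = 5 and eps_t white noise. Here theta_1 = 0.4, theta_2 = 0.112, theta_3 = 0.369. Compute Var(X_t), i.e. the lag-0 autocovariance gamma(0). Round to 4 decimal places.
\gamma(0) = 6.5435

For an MA(q) process X_t = eps_t + sum_i theta_i eps_{t-i} with
Var(eps_t) = sigma^2, the variance is
  gamma(0) = sigma^2 * (1 + sum_i theta_i^2).
  sum_i theta_i^2 = (0.4)^2 + (0.112)^2 + (0.369)^2 = 0.16 + 0.012544 + 0.136161 = 0.308705.
  gamma(0) = 5 * (1 + 0.308705) = 5 * 1.308705 = 6.543525, which rounds to 6.5435.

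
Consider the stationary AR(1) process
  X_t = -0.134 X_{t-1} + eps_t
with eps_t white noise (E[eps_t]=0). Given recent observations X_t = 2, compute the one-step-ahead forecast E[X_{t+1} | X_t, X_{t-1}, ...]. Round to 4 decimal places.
E[X_{t+1} \mid \mathcal F_t] = -0.2680

For an AR(p) model X_t = c + sum_i phi_i X_{t-i} + eps_t, the
one-step-ahead conditional mean is
  E[X_{t+1} | X_t, ...] = c + sum_i phi_i X_{t+1-i}.
Substitute known values:
  E[X_{t+1} | ...] = (-0.134) * (2)
                   = -0.2680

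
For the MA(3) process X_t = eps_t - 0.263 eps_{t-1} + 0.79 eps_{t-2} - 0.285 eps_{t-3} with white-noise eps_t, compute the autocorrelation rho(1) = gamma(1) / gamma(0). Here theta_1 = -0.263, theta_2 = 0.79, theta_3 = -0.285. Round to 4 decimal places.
\rho(1) = -0.3922

For an MA(q) process with theta_0 = 1, the autocovariance is
  gamma(k) = sigma^2 * sum_{i=0..q-k} theta_i * theta_{i+k},
and rho(k) = gamma(k) / gamma(0). Sigma^2 cancels.
  numerator   = (1)*(-0.263) + (-0.263)*(0.79) + (0.79)*(-0.285) = -0.69592.
  denominator = (1)^2 + (-0.263)^2 + (0.79)^2 + (-0.285)^2 = 1.774494.
  rho(1) = -0.69592 / 1.774494 = -0.3922.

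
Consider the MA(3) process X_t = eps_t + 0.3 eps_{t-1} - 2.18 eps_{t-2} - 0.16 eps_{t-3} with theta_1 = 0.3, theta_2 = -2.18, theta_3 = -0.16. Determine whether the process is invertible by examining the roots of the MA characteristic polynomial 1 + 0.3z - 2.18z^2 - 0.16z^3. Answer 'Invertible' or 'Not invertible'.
\text{Not invertible}

The MA(q) characteristic polynomial is P(z) = 1 + 0.3z - 2.18z^2 - 0.16z^3.
Invertibility requires all roots to lie outside the unit circle, i.e. |z| > 1 for every root.
Degree 3: look for a simple real root z0 first, then factor out (1 - z/z0) and solve the remaining quadratic.
Testing z0 = -0.625: P(-0.625) = 1 + (0.3)(-0.625) + (-2.18)(-0.625)^2 + (-0.16)(-0.625)^3
  = 1 + (-0.1875) + (-0.851563) + (0.039062) = 0.  So z_0 = -0.625 is a root, |z_0| = 0.625.
Divide out the factor (1 + 1.6 z) = (1 - z/z0) (since 1/z0 = -1.6):
  P(z) = (1 + 1.6 z)(1 + (-1.3) z + (-0.1) z^2)
  [check: z-coef -1.3 - (-1.6) = 0.3; z^2-coef -0.1 - (-1.6)(-1.3) = -2.18; z^3-coef -(-1.6)(-0.1) = -0.16.]
Remaining roots from the quadratic factor 1 + (-1.3) z + (-0.1) z^2:
  Set 1 + (-1.3) z + (-0.1) z^2 = 0, i.e. a z^2 + b z + c = 0 with a = -0.1, b = -1.3, c = 1.
  Discriminant D = b^2 - 4ac = (-1.3)^2 - 4*(-0.1)*1 = 1.69 - (-0.4) = 2.09.
  D >= 0, so the roots are real: z = (-b +/- sqrt(D)) / (2a) = (1.3 +/- 1.445683) / (-0.2).
    z_1 = (1.3 + 1.445683) / (-0.2) = -13.7284,   |z_1| = 13.7284.
    z_2 = (1.3 - 1.445683) / (-0.2) = 0.7284,   |z_2| = 0.7284.
Moduli of all roots: 0.6250, 13.7284, 0.7284.
All moduli strictly greater than 1? No.
Verdict: Not invertible.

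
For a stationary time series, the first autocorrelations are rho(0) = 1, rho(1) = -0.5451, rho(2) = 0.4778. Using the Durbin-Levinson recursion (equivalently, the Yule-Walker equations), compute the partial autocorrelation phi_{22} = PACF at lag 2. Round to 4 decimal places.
\phi_{22} = 0.2570

The PACF at lag k is phi_{kk}, the last component of the solution
to the Yule-Walker system G_k phi = r_k where
  (G_k)_{ij} = rho(|i - j|), (r_k)_i = rho(i), i,j = 1..k.
Equivalently, Durbin-Levinson gives phi_{kk} iteratively:
  phi_{11} = rho(1)
  phi_{kk} = [rho(k) - sum_{j=1..k-1} phi_{k-1,j} rho(k-j)]
            / [1 - sum_{j=1..k-1} phi_{k-1,j} rho(j)],
  phi_{k,j} = phi_{k-1,j} - phi_{kk} phi_{k-1,k-j},  j = 1..k-1.
Step k = 1:
  phi_11 = rho(1) = -0.5451.
Step k = 2:
  phi_22 = [rho(2) - phi_11 rho(1)] / [1 - phi_11 rho(1)] = [0.4778 - (-0.5451)(-0.5451)] / [1 - (-0.5451)(-0.5451)]
         = 0.18066599 / 0.70286599 = 0.257.
Therefore phi_{22} = 0.2570.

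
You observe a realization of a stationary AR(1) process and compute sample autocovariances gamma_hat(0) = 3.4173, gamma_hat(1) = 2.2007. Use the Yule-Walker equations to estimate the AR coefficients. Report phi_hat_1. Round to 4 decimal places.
\hat\phi_{1} = 0.6440

The Yule-Walker equations for an AR(p) process read, in matrix form,
  Gamma_p phi = r_p,   with   (Gamma_p)_{ij} = gamma(|i - j|),
                       (r_p)_i = gamma(i),   i,j = 1..p.
Substitute the sample gammas (Toeplitz matrix and right-hand side of size 1):
  Gamma_p = [[3.4173]]
  r_p     = [2.2007]
With p = 1 this is the single equation gamma(0) phi_1 = gamma(1):
  phi_hat_1 = gamma(1) / gamma(0) = 2.2007 / 3.4173 = 0.6440.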